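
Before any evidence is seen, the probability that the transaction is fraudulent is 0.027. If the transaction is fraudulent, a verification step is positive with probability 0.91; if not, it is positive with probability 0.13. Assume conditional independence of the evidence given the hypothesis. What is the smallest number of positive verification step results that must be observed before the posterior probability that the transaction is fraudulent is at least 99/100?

5

Prior odds: 0.027 ÷ 0.973 = 27/973.
Likelihood ratio of a positive = 0.91/0.13 = 7.
Target posterior odds = 0.99/0.01 = 99.
Need (27/973) × 7ⁿ ≥ 99, i.e. 7ⁿ ≥ 10703/3.
7⁴ = 2401 falls short of 10703/3 but 7⁵ = 16807 reaches it, so n = 5.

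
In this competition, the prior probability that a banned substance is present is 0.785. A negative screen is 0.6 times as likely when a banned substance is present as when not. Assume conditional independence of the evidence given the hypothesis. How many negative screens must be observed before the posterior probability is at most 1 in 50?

11

Prior odds = 0.785/0.215 = 157/43.
Likelihood ratio per negative screen = 0.6.
Target posterior odds = 0.02/0.98 = 1/49.
Require 0.6ⁿ ≤ 1/49 ÷ (157/43) = 43/7693.
0.6¹⁰ = 59049/9765625 is still above 43/7693 but 0.6¹¹ = 177147/48828125 is at or below it, so n = 11.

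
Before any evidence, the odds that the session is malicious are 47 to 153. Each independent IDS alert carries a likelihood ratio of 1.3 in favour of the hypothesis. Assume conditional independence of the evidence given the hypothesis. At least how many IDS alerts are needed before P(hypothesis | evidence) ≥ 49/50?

20

Prior odds = 47/153.
Likelihood ratio per IDS alert = 1.3.
Target posterior odds = 0.98/0.02 = 49.
Require 1.3ⁿ ≥ 49 ÷ (47/153) = 7497/47.
1.3¹⁹ ≈146.192 falls short of 7497/47 but 1.3²⁰ ≈190.05 reaches it, so n = 20.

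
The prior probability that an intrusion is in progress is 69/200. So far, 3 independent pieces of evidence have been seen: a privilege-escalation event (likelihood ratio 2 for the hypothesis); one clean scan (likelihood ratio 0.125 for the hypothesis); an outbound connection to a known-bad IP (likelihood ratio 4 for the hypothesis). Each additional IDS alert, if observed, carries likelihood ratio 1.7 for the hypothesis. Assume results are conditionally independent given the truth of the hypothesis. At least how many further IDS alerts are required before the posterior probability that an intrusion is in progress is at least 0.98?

9

Prior odds = 0.345/0.655 = 69/131.
Combined Bayes factor of the evidence already in hand = 2 × 0.125 × 4 = 1.
Odds after that evidence = (69/131) × 1 = 69/131.
Target odds = 0.98/0.02 = 49.
Need 1.7ⁿ ≥ 49 ÷ (69/131) = 6419/69.
1.7⁸ ≈69.7576 falls short of 6419/69 but 1.7⁹ ≈118.588 reaches it, so n = 9.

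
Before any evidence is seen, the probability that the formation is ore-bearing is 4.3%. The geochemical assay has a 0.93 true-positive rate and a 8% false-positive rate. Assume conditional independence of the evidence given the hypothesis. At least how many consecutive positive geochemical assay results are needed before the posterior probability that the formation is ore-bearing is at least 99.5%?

4

Prior odds: 0.043 ÷ 0.957 = 43/957.
Likelihood ratio of a positive result = 0.93/0.08 = 11.625.
Target posterior odds = 0.995/0.005 = 199.
Require 11.625ⁿ ≥ 199 ÷ (43/957) = 190443/43.
11.625³ = 804357/512 falls short of 190443/43 but 11.625⁴ = 74805201/4096 reaches it, so n = 4.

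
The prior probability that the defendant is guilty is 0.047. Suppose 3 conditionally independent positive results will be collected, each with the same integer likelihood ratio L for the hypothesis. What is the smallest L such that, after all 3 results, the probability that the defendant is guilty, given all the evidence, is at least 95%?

8

Prior odds = 0.047/0.953 = 47/953.
Target odds = 0.95/0.05 = 19.
Need L³ ≥ 19 ÷ (47/953) = 18107/47.
7³ = 343 < 18107/47 ≤ 512 = 8³, so L = 8.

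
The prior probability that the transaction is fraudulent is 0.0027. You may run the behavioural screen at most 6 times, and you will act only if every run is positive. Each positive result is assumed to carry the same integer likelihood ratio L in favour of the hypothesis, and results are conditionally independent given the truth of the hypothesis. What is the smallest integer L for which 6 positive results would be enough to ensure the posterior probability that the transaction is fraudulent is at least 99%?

Prior odds = 0.0027/0.9973 = 27/9973.
Target odds = 0.99/0.01 = 99.
Need L⁶ ≥ 99 ÷ (27/9973) = 109703/3.
5⁶ = 15625 < 109703/3 ≤ 46656 = 6⁶, so L = 6.

6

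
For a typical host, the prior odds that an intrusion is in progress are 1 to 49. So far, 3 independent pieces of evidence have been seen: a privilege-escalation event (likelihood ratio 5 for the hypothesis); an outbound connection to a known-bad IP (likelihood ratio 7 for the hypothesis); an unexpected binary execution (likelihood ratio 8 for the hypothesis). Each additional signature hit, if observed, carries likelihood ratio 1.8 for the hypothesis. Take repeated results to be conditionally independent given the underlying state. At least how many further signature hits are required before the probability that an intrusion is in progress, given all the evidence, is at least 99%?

5

Prior odds = 1/49.
Combined Bayes factor of the evidence already in hand = 5 × 7 × 8 = 280.
Odds after that evidence = (1/49) × 280 = 40/7.
Target odds = 0.99/0.01 = 99.
Need 1.8ⁿ ≥ 99 ÷ (40/7) = 17.325.
1.8⁴ = 10.4976 falls short of 17.325 but 1.8⁵ = 18.89568 reaches it, so n = 5.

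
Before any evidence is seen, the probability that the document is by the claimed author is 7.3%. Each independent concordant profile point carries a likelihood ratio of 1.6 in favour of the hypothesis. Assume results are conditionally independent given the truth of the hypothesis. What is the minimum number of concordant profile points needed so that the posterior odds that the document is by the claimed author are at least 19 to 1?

Prior odds = 0.073/0.927 = 73/927.
Likelihood ratio per concordant profile point = 1.6.
Target odds = 19.
Require 1.6ⁿ ≥ 19 ÷ (73/927) = 17613/73.
1.6¹¹ ≈175.922 falls short of 17613/73 but 1.6¹² ≈281.475 reaches it, so n = 12.

12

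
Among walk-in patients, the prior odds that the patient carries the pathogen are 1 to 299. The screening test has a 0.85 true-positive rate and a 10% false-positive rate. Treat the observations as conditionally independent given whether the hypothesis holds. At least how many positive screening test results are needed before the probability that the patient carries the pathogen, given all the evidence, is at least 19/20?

Prior odds = 1/299.
Likelihood ratio of a positive result = 0.85/0.1 = 8.5.
Target posterior odds = 0.95/0.05 = 19.
Require 8.5ⁿ ≥ 19 ÷ (1/299) = 5681.
8.5⁴ = 5220.0625 falls short of 5681 but 8.5⁵ = 44370.53125 reaches it, so n = 5.

5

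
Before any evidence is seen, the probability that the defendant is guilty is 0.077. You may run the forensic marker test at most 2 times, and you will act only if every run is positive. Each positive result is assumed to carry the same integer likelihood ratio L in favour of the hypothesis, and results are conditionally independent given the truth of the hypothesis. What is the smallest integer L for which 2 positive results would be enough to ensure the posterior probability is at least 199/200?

Prior odds = 0.077/0.923 = 77/923.
Target odds = 0.995/0.005 = 199.
Need L² ≥ 199 ÷ (77/923) = 183677/77.
48² = 2304 < 183677/77 ≤ 2401 = 49², so L = 49.

49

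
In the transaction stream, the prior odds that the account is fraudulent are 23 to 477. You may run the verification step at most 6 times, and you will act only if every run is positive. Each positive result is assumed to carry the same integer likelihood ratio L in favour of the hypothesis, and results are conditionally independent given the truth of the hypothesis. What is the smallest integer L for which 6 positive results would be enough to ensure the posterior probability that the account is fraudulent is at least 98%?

Prior odds = 23/477.
Target odds = 0.98/0.02 = 49.
Need L⁶ ≥ 49 ÷ (23/477) = 23373/23.
3⁶ = 729 < 23373/23 ≤ 4096 = 4⁶, so L = 4.

4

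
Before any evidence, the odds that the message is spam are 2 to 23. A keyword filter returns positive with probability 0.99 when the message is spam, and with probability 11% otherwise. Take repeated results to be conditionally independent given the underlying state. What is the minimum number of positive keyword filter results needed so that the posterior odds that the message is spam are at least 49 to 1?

3

Prior odds = 2/23.
Likelihood ratio of a positive result = 0.99/0.11 = 9.
Target odds = 49.
Require 9ⁿ ≥ 49 ÷ (2/23) = 563.5.
9² = 81 falls short of 563.5 but 9³ = 729 reaches it, so n = 3.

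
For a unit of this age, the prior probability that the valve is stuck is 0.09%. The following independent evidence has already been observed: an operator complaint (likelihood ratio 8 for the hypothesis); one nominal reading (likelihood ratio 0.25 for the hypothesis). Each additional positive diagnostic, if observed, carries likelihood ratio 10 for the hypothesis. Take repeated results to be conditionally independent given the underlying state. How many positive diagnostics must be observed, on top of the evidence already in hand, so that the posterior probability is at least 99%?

Prior odds = 0.0009/0.9991 = 9/9991.
Combined Bayes factor of the evidence already in hand = 8 × 0.25 = 2.
Odds after that evidence = (9/9991) × 2 = 18/9991.
Target odds = 0.99/0.01 = 99.
Need 10ⁿ ≥ 99 ÷ (18/9991) = 54950.5.
10⁴ = 10000 falls short of 54950.5 but 10⁵ = 100000 reaches it, so n = 5.

5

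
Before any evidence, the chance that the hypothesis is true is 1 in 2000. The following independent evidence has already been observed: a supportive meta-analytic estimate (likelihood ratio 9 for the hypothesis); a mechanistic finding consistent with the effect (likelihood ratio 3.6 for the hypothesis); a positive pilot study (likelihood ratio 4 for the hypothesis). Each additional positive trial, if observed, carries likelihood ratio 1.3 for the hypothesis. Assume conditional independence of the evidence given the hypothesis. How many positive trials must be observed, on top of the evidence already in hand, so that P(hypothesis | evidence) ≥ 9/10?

19

Prior odds = 0.0005/0.9995 = 1/1999.
Combined Bayes factor of the evidence already in hand = 9 × 3.6 × 4 = 129.6.
Odds after that evidence = (1/1999) × 129.6 = 648/9995.
Target odds = 0.9/0.1 = 9.
Need 1.3ⁿ ≥ 9 ÷ (648/9995) = 9995/72.
1.3¹⁸ ≈112.455 falls short of 9995/72 but 1.3¹⁹ ≈146.192 reaches it, so n = 19.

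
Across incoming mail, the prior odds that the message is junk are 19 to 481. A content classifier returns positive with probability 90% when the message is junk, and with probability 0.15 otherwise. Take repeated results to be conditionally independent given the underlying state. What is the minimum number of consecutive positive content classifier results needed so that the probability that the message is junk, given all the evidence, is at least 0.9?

Prior odds = 19/481.
Likelihood ratio of a positive result = 0.9/0.15 = 6.
Target odds: 0.9 ÷ 0.1 = 9.
Require 6ⁿ ≥ 9 ÷ (19/481) = 4329/19.
6³ = 216 falls short of 4329/19 but 6⁴ = 1296 reaches it, so n = 4.

4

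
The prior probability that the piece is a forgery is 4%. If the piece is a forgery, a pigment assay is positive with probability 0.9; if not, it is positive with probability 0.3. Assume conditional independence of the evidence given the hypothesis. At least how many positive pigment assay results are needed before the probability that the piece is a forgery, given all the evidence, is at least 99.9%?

Prior odds: 0.04 ÷ 0.96 = 1/24.
Likelihood ratio of a positive = 0.9/0.3 = 3.
Target odds: 0.999 ÷ 0.001 = 999.
Require 3ⁿ ≥ 999 ÷ (1/24) = 23976.
3⁹ = 19683 falls short of 23976 but 3¹⁰ = 59049 reaches it, so n = 10.

10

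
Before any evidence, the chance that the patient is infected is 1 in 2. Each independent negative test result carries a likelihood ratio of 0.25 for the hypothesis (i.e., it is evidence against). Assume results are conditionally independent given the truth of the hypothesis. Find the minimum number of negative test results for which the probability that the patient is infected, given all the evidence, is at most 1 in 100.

4

Prior odds = 0.5/0.5 = 1.
Likelihood ratio per negative test result = 0.25.
Target odds: 0.01 ÷ 0.99 = 1/99.
Need 1 × 0.25ⁿ ≤ 1/99, i.e. 0.25ⁿ ≤ 1/99.
0.25³ = 0.015625 is still above 1/99 but 0.25⁴ = 0.00390625 is at or below it, so n = 4.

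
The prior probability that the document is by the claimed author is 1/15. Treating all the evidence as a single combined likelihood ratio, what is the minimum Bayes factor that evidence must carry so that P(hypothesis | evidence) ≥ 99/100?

Prior odds = (1/15)/(14/15) = 1/14.
Target odds = 0.99/0.01 = 99.
Required Bayes factor = 99 ÷ (1/14) = 1386.

1386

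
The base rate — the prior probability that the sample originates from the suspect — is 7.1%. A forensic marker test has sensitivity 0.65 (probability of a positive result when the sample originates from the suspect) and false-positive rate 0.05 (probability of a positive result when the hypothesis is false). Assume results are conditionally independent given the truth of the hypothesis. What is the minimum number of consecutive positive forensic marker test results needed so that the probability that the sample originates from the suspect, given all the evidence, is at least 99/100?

3

Prior odds = 0.071/0.929 = 71/929.
Likelihood ratio of a positive result = 0.65/0.05 = 13.
Target odds: 0.99 ÷ 0.01 = 99.
Need (71/929) × 13ⁿ ≥ 99, i.e. 13ⁿ ≥ 91971/71.
13² = 169 falls short of 91971/71 but 13³ = 2197 reaches it, so n = 3.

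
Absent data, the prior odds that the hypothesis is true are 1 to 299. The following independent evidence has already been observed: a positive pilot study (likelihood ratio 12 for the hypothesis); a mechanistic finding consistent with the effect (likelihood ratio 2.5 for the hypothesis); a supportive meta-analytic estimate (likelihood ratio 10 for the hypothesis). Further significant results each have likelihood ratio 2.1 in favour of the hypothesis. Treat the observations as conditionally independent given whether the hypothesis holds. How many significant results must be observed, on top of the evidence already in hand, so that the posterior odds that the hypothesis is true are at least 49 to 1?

6

Prior odds = 1/299.
Combined Bayes factor of the evidence already in hand = 12 × 2.5 × 10 = 300.
Odds after that evidence = (1/299) × 300 = 300/299.
Target odds = 49.
Need 2.1ⁿ ≥ 49 ÷ (300/299) = 14651/300.
2.1⁵ = 4084101/100000 falls short of 14651/300 but 2.1⁶ = 85766121/1000000 reaches it, so n = 6.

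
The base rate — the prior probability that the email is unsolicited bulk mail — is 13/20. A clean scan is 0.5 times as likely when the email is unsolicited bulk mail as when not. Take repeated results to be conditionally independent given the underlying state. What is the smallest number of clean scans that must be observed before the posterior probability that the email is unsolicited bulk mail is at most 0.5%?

Prior odds: 0.65 ÷ 0.35 = 13/7.
Likelihood ratio per clean scan = 0.5.
Target posterior odds = 0.005/0.995 = 1/199.
Need (13/7) × 0.5ⁿ ≤ 1/199, i.e. 0.5ⁿ ≤ 7/2587.
0.5⁸ = 0.00390625 is still above 7/2587 but 0.5⁹ = 0.001953125 is at or below it, so n = 9.

9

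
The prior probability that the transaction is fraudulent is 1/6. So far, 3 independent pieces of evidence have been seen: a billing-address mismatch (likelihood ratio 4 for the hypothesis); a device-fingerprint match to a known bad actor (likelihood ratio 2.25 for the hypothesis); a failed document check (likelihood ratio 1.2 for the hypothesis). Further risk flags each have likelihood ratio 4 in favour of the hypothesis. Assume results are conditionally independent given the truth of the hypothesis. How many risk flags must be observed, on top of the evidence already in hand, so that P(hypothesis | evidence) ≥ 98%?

3

Prior odds = (1/6)/(5/6) = 0.2.
Combined Bayes factor of the evidence already in hand = 4 × 2.25 × 1.2 = 10.8.
Odds after that evidence = 0.2 × 10.8 = 2.16.
Target odds = 0.98/0.02 = 49.
Need 4ⁿ ≥ 49 ÷ 2.16 = 1225/54.
4² = 16 falls short of 1225/54 but 4³ = 64 reaches it, so n = 3.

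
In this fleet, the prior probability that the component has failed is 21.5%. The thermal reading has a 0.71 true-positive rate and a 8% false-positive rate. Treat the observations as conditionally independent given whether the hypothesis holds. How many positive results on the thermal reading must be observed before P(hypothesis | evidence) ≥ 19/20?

Prior odds = 0.215/0.785 = 43/157.
Likelihood ratio of a positive result = 0.71/0.08 = 8.875.
Target posterior odds = 0.95/0.05 = 19.
Require 8.875ⁿ ≥ 19 ÷ (43/157) = 2983/43.
8.875¹ = 8.875 falls short of 2983/43 but 8.875² = 78.765625 reaches it, so n = 2.

2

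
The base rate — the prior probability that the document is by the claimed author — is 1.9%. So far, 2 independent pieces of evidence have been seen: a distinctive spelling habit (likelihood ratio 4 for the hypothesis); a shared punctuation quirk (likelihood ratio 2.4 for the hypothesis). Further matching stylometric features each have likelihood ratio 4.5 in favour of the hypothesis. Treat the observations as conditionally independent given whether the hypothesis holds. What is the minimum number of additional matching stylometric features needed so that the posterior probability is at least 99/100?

5

Prior odds = 0.019/0.981 = 19/981.
Combined Bayes factor of the evidence already in hand = 4 × 2.4 = 9.6.
Odds after that evidence = (19/981) × 9.6 = 304/1635.
Target odds = 0.99/0.01 = 99.
Need 4.5ⁿ ≥ 99 ÷ (304/1635) = 161865/304.
4.5⁴ = 410.0625 falls short of 161865/304 but 4.5⁵ = 1845.28125 reaches it, so n = 5.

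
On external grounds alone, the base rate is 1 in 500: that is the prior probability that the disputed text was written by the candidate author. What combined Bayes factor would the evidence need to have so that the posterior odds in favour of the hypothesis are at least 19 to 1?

9481

Prior odds = 0.002/0.998 = 1/499.
Target odds = 19.
Required Bayes factor = 19 ÷ (1/499) = 9481.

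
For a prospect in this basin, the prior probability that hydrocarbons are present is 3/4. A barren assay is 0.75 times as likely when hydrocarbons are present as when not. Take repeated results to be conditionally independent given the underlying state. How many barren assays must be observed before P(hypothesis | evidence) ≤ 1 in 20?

Prior odds = 0.75/0.25 = 3.
Likelihood ratio per barren assay = 0.75.
Target odds: 0.05 ÷ 0.95 = 1/19.
Require 0.75ⁿ ≤ 1/19 ÷ 3 = 1/57.
0.75¹⁴ = 4782969/268435456 is still above 1/57 but 0.75¹⁵ ≈0.0133635 is at or below it, so n = 15.

15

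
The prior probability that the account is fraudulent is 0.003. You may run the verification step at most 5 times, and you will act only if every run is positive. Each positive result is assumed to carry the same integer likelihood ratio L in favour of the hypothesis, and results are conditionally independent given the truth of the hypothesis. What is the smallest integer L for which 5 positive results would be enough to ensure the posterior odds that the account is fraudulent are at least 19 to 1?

Prior odds = 0.003/0.997 = 3/997.
Target odds = 19.
Need L⁵ ≥ 19 ÷ (3/997) = 18943/3.
5⁵ = 3125 < 18943/3 ≤ 7776 = 6⁵, so L = 6.

6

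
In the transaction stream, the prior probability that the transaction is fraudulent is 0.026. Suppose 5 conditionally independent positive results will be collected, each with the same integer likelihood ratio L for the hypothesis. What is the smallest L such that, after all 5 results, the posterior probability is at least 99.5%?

6

Prior odds = 0.026/0.974 = 13/487.
Target odds = 0.995/0.005 = 199.
Need L⁵ ≥ 199 ÷ (13/487) = 96913/13.
5⁵ = 3125 < 96913/13 ≤ 7776 = 6⁵, so L = 6.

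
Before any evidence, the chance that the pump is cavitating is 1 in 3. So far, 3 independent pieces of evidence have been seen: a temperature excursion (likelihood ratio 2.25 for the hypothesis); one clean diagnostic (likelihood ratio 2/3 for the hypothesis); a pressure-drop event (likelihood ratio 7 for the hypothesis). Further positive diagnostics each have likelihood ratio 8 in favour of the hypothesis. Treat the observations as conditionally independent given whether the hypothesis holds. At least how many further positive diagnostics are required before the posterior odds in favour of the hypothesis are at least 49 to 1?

2

Prior odds = (1/3)/(2/3) = 0.5.
Combined Bayes factor of the evidence already in hand = 2.25 × (2/3) × 7 = 10.5.
Odds after that evidence = 0.5 × 10.5 = 5.25.
Target odds = 49.
Need 8ⁿ ≥ 49 ÷ 5.25 = 28/3.
8¹ = 8 falls short of 28/3 but 8² = 64 reaches it, so n = 2.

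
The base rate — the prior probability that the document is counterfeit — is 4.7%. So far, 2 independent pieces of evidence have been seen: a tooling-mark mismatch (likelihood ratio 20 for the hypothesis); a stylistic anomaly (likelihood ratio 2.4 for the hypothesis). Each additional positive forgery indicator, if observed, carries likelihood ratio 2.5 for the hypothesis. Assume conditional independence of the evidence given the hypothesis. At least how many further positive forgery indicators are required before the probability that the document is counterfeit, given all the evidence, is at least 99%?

5

Prior odds = 0.047/0.953 = 47/953.
Combined Bayes factor of the evidence already in hand = 20 × 2.4 = 48.
Odds after that evidence = (47/953) × 48 = 2256/953.
Target odds = 0.99/0.01 = 99.
Need 2.5ⁿ ≥ 99 ÷ (2256/953) = 31449/752.
2.5⁴ = 39.0625 falls short of 31449/752 but 2.5⁵ = 97.65625 reaches it, so n = 5.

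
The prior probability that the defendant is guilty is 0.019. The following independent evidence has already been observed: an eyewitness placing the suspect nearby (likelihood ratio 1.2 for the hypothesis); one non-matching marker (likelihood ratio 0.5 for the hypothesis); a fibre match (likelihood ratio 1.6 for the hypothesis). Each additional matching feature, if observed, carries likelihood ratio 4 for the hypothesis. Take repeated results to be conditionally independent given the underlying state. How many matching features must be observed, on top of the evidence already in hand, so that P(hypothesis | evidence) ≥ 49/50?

Prior odds = 0.019/0.981 = 19/981.
Combined Bayes factor of the evidence already in hand = 1.2 × 0.5 × 1.6 = 0.96.
Odds after that evidence = (19/981) × 0.96 = 152/8175.
Target odds = 0.98/0.02 = 49.
Need 4ⁿ ≥ 49 ÷ (152/8175) = 400575/152.
4⁵ = 1024 falls short of 400575/152 but 4⁶ = 4096 reaches it, so n = 6.

6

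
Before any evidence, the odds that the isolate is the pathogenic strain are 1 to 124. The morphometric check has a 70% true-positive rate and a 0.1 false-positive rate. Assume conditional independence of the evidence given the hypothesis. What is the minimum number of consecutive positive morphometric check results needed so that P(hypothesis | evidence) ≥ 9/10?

4

Prior odds = 1/124.
Likelihood ratio of a positive result = 0.7/0.1 = 7.
Target posterior odds = 0.9/0.1 = 9.
Require 7ⁿ ≥ 9 ÷ (1/124) = 1116.
7³ = 343 falls short of 1116 but 7⁴ = 2401 reaches it, so n = 4.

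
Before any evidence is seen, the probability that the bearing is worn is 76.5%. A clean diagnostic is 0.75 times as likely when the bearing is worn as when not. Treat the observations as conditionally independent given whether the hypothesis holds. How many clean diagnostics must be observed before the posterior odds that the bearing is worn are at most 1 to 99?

Prior odds = 0.765/0.235 = 153/47.
Likelihood ratio per clean diagnostic = 0.75.
Target odds = 1/99.
Require 0.75ⁿ ≤ 1/99 ÷ (153/47) = 47/15147.
0.75²⁰ ≈0.00317121 is still above 47/15147 but 0.75²¹ ≈0.00237841 is at or below it, so n = 21.

21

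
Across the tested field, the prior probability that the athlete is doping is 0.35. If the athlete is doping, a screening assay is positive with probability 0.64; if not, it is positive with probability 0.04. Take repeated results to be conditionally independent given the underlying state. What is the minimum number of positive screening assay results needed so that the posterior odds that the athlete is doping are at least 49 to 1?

Prior odds = 0.35/0.65 = 7/13.
Likelihood ratio of a positive = 0.64/0.04 = 16.
Target odds = 49.
Require 16ⁿ ≥ 49 ÷ (7/13) = 91.
16¹ = 16 falls short of 91 but 16² = 256 reaches it, so n = 2.

2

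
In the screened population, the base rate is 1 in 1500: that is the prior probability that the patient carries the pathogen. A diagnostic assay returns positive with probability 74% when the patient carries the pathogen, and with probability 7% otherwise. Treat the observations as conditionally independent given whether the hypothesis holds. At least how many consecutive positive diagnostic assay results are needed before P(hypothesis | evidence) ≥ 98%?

Prior odds = (1/1500)/(1499/1500) = 1/1499.
Likelihood ratio of a positive result = 0.74/0.07 = 74/7.
Target odds: 0.98 ÷ 0.02 = 49.
Require (74/7)ⁿ ≥ 49 ÷ (1/1499) = 73451.
(74/7)⁴ = 29986576/2401 falls short of 73451 but (74/7)⁵ ≈132029 reaches it, so n = 5.

5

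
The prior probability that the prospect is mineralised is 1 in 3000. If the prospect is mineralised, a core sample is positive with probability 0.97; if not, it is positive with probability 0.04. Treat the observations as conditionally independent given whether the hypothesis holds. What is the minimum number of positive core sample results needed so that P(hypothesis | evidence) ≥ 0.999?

Prior odds: (1/3000) ÷ (2999/3000) = 1/2999.
Likelihood ratio of a positive = 0.97/0.04 = 24.25.
Target odds: 0.999 ÷ 0.001 = 999.
Need (1/2999) × 24.25ⁿ ≥ 999, i.e. 24.25ⁿ ≥ 2996001.
24.25⁴ = 88529281/256 falls short of 2996001 but 24.25⁵ ≈8.38607e+06 reaches it, so n = 5.

5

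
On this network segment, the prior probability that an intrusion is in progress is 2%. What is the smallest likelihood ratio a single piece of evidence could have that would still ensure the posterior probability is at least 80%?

Prior odds = 0.02/0.98 = 1/49.
Target odds = 0.8/0.2 = 4.
Required Bayes factor = 4 ÷ (1/49) = 196.

196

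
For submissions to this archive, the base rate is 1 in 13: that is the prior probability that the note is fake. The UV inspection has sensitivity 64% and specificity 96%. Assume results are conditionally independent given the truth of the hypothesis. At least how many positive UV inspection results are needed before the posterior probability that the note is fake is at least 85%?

Prior odds = (1/13)/(12/13) = 1/12.
False-positive rate = 1 − 0.96 = 0.04; likelihood ratio of a positive = 0.64/0.04 = 16.
Target posterior odds = 0.85/0.15 = 17/3.
Require 16ⁿ ≥ 17/3 ÷ (1/12) = 68.
16¹ = 16 falls short of 68 but 16² = 256 reaches it, so n = 2.

2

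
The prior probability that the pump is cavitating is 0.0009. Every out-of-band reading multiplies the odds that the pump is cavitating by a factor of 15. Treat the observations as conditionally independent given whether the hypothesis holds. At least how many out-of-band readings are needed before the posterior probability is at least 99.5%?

5

Prior odds = 0.0009/0.9991 = 9/9991.
Likelihood ratio per out-of-band reading = 15.
Target posterior odds = 0.995/0.005 = 199.
Require 15ⁿ ≥ 199 ÷ (9/9991) = 1988209/9.
15⁴ = 50625 falls short of 1988209/9 but 15⁵ = 759375 reaches it, so n = 5.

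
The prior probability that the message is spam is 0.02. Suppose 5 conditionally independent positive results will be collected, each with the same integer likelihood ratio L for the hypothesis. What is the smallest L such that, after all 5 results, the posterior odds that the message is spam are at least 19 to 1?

4

Prior odds = 0.02/0.98 = 1/49.
Target odds = 19.
Need L⁵ ≥ 19 ÷ (1/49) = 931.
3⁵ = 243 < 931 ≤ 1024 = 4⁵, so L = 4.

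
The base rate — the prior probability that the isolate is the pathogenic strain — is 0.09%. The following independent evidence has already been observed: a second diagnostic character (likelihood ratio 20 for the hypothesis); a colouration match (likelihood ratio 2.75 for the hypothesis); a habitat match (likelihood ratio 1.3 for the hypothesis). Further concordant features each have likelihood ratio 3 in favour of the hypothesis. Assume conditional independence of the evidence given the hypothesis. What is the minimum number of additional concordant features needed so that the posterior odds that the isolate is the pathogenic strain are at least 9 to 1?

5

Prior odds = 0.0009/0.9991 = 9/9991.
Combined Bayes factor of the evidence already in hand = 20 × 2.75 × 1.3 = 71.5.
Odds after that evidence = (9/9991) × 71.5 = 1287/19982.
Target odds = 9.
Need 3ⁿ ≥ 9 ÷ (1287/19982) = 19982/143.
3⁴ = 81 falls short of 19982/143 but 3⁵ = 243 reaches it, so n = 5.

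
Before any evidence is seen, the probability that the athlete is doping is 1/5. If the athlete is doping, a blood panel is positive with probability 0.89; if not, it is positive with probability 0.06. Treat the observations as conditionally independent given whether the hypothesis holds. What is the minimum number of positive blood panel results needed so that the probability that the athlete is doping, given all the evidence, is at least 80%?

Prior odds = 0.2/0.8 = 0.25.
Likelihood ratio of a positive = 0.89/0.06 = 89/6.
Target odds: 0.8 ÷ 0.2 = 4.
Need 0.25 × (89/6)ⁿ ≥ 4, i.e. (89/6)ⁿ ≥ 16.
(89/6)¹ = 89/6 falls short of 16 but (89/6)² = 7921/36 reaches it, so n = 2.

2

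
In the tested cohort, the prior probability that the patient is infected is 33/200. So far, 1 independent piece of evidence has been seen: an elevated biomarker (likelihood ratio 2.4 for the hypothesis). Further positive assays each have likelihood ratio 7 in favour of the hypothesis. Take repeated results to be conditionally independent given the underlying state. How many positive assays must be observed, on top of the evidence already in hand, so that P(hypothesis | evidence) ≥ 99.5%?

4

Prior odds = 0.165/0.835 = 33/167.
Bayes factor of the evidence already in hand = 2.4.
Odds after that evidence = (33/167) × 2.4 = 396/835.
Target odds = 0.995/0.005 = 199.
Need 7ⁿ ≥ 199 ÷ (396/835) = 166165/396.
7³ = 343 falls short of 166165/396 but 7⁴ = 2401 reaches it, so n = 4.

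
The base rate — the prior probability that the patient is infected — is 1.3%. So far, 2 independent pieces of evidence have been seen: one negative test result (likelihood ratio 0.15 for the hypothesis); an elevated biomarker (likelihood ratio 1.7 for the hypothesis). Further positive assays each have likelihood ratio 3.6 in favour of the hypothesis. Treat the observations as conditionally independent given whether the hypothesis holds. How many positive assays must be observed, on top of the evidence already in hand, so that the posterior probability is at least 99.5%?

Prior odds = 0.013/0.987 = 13/987.
Combined Bayes factor of the evidence already in hand = 0.15 × 1.7 = 0.255.
Odds after that evidence = (13/987) × 0.255 = 221/65800.
Target odds = 0.995/0.005 = 199.
Need 3.6ⁿ ≥ 199 ÷ (221/65800) = 13094200/221.
3.6⁸ ≈28211.1 falls short of 13094200/221 but 3.6⁹ ≈101560 reaches it, so n = 9.

9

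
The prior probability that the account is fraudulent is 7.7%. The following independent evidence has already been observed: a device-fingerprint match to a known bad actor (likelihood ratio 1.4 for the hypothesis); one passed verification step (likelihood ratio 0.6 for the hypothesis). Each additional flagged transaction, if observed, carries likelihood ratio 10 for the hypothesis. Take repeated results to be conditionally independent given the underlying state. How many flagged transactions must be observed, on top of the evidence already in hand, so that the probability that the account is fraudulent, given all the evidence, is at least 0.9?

3

Prior odds = 0.077/0.923 = 77/923.
Combined Bayes factor of the evidence already in hand = 1.4 × 0.6 = 0.84.
Odds after that evidence = (77/923) × 0.84 = 1617/23075.
Target odds = 0.9/0.1 = 9.
Need 10ⁿ ≥ 9 ÷ (1617/23075) = 69225/539.
10² = 100 falls short of 69225/539 but 10³ = 1000 reaches it, so n = 3.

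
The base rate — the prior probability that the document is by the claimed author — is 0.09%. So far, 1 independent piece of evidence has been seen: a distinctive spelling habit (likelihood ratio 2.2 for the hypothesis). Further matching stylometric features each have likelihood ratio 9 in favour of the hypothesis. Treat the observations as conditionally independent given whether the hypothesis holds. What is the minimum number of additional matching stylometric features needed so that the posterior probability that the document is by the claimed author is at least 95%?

Prior odds = 0.0009/0.9991 = 9/9991.
Bayes factor of the evidence already in hand = 2.2.
Odds after that evidence = (9/9991) × 2.2 = 99/49955.
Target odds = 0.95/0.05 = 19.
Need 9ⁿ ≥ 19 ÷ (99/49955) = 949145/99.
9⁴ = 6561 falls short of 949145/99 but 9⁵ = 59049 reaches it, so n = 5.

5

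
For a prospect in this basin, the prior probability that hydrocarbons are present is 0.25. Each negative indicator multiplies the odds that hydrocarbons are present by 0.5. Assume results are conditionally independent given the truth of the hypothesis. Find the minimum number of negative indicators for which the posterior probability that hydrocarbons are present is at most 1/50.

5

Prior odds = 0.25/0.75 = 1/3.
Likelihood ratio per negative indicator = 0.5.
Target odds: 0.02 ÷ 0.98 = 1/49.
Require 0.5ⁿ ≤ 1/49 ÷ (1/3) = 3/49.
0.5⁴ = 0.0625 is still above 3/49 but 0.5⁵ = 0.03125 is at or below it, so n = 5.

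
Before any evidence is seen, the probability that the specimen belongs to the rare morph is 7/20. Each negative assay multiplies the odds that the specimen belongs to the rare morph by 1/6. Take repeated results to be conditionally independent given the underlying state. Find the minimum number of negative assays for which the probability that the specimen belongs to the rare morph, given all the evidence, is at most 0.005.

Prior odds: 0.35 ÷ 0.65 = 7/13.
Likelihood ratio per negative assay = 1/6.
Target posterior odds = 0.005/0.995 = 1/199.
Require (1/6)ⁿ ≤ 1/199 ÷ (7/13) = 13/1393.
(1/6)² = 1/36 is still above 13/1393 but (1/6)³ = 1/216 is at or below it, so n = 3.

3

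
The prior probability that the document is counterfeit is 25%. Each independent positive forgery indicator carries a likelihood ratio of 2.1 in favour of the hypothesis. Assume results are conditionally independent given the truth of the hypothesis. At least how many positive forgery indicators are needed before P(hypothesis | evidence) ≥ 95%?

6

Prior odds: 0.25 ÷ 0.75 = 1/3.
Likelihood ratio per positive forgery indicator = 2.1.
Target posterior odds = 0.95/0.05 = 19.
Require 2.1ⁿ ≥ 19 ÷ (1/3) = 57.
2.1⁵ = 4084101/100000 falls short of 57 but 2.1⁶ = 85766121/1000000 reaches it, so n = 6.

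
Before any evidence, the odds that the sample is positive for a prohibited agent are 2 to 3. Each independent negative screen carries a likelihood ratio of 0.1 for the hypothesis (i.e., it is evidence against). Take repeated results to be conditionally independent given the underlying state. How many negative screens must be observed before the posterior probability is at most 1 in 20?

Prior odds = 2/3.
Likelihood ratio per negative screen = 0.1.
Target posterior odds = 0.05/0.95 = 1/19.
Require 0.1ⁿ ≤ 1/19 ÷ (2/3) = 3/38.
0.1¹ = 0.1 is still above 3/38 but 0.1² = 0.01 is at or below it, so n = 2.

2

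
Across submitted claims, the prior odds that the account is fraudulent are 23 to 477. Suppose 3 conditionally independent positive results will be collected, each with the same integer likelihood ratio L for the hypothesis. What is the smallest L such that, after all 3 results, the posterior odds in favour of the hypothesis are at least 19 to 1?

8

Prior odds = 23/477.
Target odds = 19.
Need L³ ≥ 19 ÷ (23/477) = 9063/23.
7³ = 343 < 9063/23 ≤ 512 = 8³, so L = 8.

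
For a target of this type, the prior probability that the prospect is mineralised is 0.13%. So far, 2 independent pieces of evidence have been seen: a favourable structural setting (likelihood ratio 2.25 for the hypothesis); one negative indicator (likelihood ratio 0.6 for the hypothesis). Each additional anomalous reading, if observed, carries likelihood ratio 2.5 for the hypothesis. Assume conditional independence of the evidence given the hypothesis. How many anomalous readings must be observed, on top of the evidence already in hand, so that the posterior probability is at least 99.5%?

13

Prior odds = 0.0013/0.9987 = 13/9987.
Combined Bayes factor of the evidence already in hand = 2.25 × 0.6 = 1.35.
Odds after that evidence = (13/9987) × 1.35 = 117/66580.
Target odds = 0.995/0.005 = 199.
Need 2.5ⁿ ≥ 199 ÷ (117/66580) = 13249420/117.
2.5¹² = 244140625/4096 falls short of 13249420/117 but 2.5¹³ ≈149012 reaches it, so n = 13.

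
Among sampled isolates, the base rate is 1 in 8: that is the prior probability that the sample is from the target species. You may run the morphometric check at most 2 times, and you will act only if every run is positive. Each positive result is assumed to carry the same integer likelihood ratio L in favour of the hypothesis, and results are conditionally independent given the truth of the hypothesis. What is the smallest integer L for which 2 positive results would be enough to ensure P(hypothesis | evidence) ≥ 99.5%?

38

Prior odds = 0.125/0.875 = 1/7.
Target odds = 0.995/0.005 = 199.
Need L² ≥ 199 ÷ (1/7) = 1393.
37² = 1369 < 1393 ≤ 1444 = 38², so L = 38.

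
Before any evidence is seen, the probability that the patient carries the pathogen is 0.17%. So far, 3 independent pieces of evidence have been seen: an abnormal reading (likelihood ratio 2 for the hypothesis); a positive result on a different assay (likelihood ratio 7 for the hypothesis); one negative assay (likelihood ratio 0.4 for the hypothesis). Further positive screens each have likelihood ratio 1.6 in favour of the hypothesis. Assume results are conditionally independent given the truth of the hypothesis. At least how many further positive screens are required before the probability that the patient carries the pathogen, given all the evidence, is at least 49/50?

19

Prior odds = 0.0017/0.9983 = 17/9983.
Combined Bayes factor of the evidence already in hand = 2 × 7 × 0.4 = 5.6.
Odds after that evidence = (17/9983) × 5.6 = 476/49915.
Target odds = 0.98/0.02 = 49.
Need 1.6ⁿ ≥ 49 ÷ (476/49915) = 349405/68.
1.6¹⁸ ≈4722.37 falls short of 349405/68 but 1.6¹⁹ ≈7555.79 reaches it, so n = 19.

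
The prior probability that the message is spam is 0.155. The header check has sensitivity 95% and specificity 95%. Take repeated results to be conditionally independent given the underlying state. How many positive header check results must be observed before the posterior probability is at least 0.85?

2

Prior odds = 0.155/0.845 = 31/169.
False-positive rate = 1 − 0.95 = 0.05; likelihood ratio of a positive = 0.95/0.05 = 19.
Target posterior odds = 0.85/0.15 = 17/3.
Need (31/169) × 19ⁿ ≥ 17/3, i.e. 19ⁿ ≥ 2873/93.
19¹ = 19 falls short of 2873/93 but 19² = 361 reaches it, so n = 2.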